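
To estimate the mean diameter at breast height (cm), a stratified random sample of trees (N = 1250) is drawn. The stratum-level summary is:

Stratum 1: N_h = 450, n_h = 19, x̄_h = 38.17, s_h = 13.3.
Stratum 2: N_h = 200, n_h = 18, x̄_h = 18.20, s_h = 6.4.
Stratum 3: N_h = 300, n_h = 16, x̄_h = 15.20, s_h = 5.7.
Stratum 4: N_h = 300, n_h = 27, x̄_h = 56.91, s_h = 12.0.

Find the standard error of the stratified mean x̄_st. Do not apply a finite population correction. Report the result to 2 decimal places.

SE(x̄_st) ≈ 1.30

V̂(x̄_st) = Σ W_h² s_h²/n_h, with W_h = N_h/N and N = 1250:
  stratum 1: (450/1250)²·13.3²/19 = 1.20658
  stratum 2: (200/1250)²·6.4²/18 = 0.0582542
  stratum 3: (300/1250)²·5.7²/16 = 0.116964
  stratum 4: (300/1250)²·12.0²/27 = 0.3072
V̂(x̄_st) = 1.68899
SE(x̄_st) = √1.68899 = 1.29961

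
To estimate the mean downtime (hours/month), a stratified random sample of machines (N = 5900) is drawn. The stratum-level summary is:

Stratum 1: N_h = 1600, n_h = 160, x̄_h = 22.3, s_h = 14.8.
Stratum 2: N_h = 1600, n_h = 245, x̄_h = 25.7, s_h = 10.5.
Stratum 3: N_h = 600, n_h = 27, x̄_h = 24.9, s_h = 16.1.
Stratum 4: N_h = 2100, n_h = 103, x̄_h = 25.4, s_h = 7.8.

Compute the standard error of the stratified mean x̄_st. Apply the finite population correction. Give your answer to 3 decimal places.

SE(x̄_st) ≈ 0.533

V̂(x̄_st) = Σ W_h² (1 − n_h/N_h) s_h²/n_h, with W_h = N_h/N and N = 5900:
  stratum 1: (1600/5900)²·(1 − 160/1600)·14.8²/160 = 0.0906112
  stratum 2: (1600/5900)²·(1 − 245/1600)·10.5²/245 = 0.0280264
  stratum 3: (600/5900)²·(1 − 27/600)·16.1²/27 = 0.0948178
  stratum 4: (2100/5900)²·(1 − 103/2100)·7.8²/103 = 0.0711615
V̂(x̄_st) = 0.284617
SE(x̄_st) = √0.284617 = 0.533495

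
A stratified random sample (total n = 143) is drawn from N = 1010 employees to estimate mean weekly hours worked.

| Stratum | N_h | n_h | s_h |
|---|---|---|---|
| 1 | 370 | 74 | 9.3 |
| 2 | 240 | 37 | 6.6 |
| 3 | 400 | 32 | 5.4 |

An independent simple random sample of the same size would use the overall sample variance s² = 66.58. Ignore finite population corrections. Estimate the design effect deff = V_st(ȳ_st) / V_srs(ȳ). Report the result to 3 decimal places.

V̂(ȳ_st) = Σ W_h² s_h²/n_h, with W_h = N_h/N and N = 1010:
  stratum 1: (370/1010)²·9.3²/74 = 0.156854
  stratum 2: (240/1010)²·6.6²/37 = 0.0664762
  stratum 3: (400/1010)²·5.4²/32 = 0.142927
V_st = 0.366257
V_srs = s²/n = 66.58/143 = 0.465594
deff = V_st / V_srs = 0.366257/0.465594 = 0.7866

deff ≈ 0.787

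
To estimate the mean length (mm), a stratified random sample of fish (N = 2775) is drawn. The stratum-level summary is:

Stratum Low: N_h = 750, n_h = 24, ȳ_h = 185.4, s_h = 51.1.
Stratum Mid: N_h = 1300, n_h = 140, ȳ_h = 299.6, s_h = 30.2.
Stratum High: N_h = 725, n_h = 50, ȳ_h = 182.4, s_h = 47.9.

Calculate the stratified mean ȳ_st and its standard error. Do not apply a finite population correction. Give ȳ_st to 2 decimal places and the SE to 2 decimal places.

ȳ_st ≈ 238.12, SE ≈ 3.54

ȳ_st = Σ W_h ȳ_h = (750·185.4 + 1300·299.6 + 725·182.4)/2775 = 238.11532
V̂(ȳ_st) = Σ W_h² s_h²/n_h, with W_h = N_h/N and N = 2775:
  stratum Low: (750/2775)²·51.1²/24 = 7.94744
  stratum Mid: (1300/2775)²·30.2²/140 = 1.42971
  stratum High: (725/2775)²·47.9²/50 = 3.13221
V̂(ȳ_st) = 12.5094
SE(ȳ_st) = √12.5094 = 3.53686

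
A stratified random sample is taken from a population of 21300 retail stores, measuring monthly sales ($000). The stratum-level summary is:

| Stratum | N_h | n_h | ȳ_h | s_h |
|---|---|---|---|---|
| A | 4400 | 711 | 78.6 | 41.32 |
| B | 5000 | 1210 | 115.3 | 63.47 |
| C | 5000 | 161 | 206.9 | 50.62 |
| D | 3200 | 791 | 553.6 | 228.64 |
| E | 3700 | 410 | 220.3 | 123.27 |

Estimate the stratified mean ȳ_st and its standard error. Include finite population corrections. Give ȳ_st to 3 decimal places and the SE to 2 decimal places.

ȳ_st ≈ 213.308, SE ≈ 1.79

ȳ_st = Σ W_h ȳ_h = (4400·78.6 + 5000·115.3 + 5000·206.9 + 3200·553.6 + 3700·220.3)/21300 = 213.30845
V̂(ȳ_st) = Σ W_h² (1 − n_h/N_h) s_h²/n_h, with W_h = N_h/N and N = 21300:
  stratum A: (4400/21300)²·(1 − 711/4400)·41.32²/711 = 0.0859119
  stratum B: (5000/21300)²·(1 − 1210/5000)·63.47²/1210 = 0.13906
  stratum C: (5000/21300)²·(1 − 161/5000)·50.62²/161 = 0.84876
  stratum D: (3200/21300)²·(1 − 791/3200)·228.64²/791 = 1.12294
  stratum E: (3700/21300)²·(1 − 410/3700)·123.27²/410 = 0.994419
V̂(ȳ_st) = 3.19109
SE(ȳ_st) = √3.19109 = 1.78636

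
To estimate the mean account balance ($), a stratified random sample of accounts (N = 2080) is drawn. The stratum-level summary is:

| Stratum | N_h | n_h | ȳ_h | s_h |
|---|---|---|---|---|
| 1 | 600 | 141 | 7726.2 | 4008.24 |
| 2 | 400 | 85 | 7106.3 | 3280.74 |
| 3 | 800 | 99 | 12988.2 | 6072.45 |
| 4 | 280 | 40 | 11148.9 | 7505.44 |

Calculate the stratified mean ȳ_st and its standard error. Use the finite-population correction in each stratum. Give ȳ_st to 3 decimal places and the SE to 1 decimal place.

ȳ_st ≈ 10091.583, SE ≈ 284.8

ȳ_st = Σ W_h ȳ_h = (600·7726.2 + 400·7106.3 + 800·12988.2 + 280·11148.9)/2080 = 10091.58269
V̂(ȳ_st) = Σ W_h² (1 − n_h/N_h) s_h²/n_h, with W_h = N_h/N and N = 2080:
  stratum 1: (600/2080)²·(1 − 141/600)·4008.24²/141 = 7253.13
  stratum 2: (400/2080)²·(1 − 85/400)·3280.74²/85 = 3687.81
  stratum 3: (800/2080)²·(1 − 99/800)·6072.45²/99 = 48280.8
  stratum 4: (280/2080)²·(1 − 40/280)·7505.44²/40 = 21874.3
V̂(ȳ_st) = 81096
SE(ȳ_st) = √81096 = 284.774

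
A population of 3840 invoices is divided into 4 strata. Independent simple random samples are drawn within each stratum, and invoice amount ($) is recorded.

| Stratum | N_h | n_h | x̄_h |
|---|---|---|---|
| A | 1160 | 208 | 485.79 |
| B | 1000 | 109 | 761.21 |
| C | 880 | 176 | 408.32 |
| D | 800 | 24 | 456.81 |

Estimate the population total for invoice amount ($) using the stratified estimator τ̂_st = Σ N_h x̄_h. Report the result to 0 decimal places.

τ̂_st ≈ 2049496

τ̂_st = Σ N_h x̄_h = 1160·485.79 + 1000·761.21 + 880·408.32 + 800·456.81 = 2049496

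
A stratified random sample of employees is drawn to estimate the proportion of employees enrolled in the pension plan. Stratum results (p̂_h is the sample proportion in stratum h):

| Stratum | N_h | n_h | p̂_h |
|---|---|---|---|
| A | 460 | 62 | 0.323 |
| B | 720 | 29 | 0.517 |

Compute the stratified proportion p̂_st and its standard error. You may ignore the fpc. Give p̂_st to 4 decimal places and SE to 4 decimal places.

N = 1180; stratum weights W_h = N_h/N.
p̂_st = Σ W_h p̂_h = (460·0.323 + 720·0.517)/1180 = 0.44137
V̂(p̂_st) = Σ W_h² p̂_h(1−p̂_h)/(n_h−1):
  stratum A: (460/1180)²·0.323·0.677/61 = 0.00054477
  stratum B: (720/1180)²·0.517·0.483/28 = 0.00332033
V̂(p̂_st) = 0.00386509; SE = √V̂ = 0.0621699

p̂_st ≈ 0.4414, SE ≈ 0.0622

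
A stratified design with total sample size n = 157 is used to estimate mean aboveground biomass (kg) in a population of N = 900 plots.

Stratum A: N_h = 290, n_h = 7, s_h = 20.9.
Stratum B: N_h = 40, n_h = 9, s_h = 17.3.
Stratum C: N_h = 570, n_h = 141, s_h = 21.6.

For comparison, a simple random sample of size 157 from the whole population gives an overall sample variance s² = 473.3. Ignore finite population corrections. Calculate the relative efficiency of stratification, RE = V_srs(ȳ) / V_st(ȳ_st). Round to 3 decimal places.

V̂(ȳ_st) = Σ W_h² s_h²/n_h, with W_h = N_h/N and N = 900:
  stratum A: (290/900)²·20.9²/7 = 6.47896
  stratum B: (40/900)²·17.3²/9 = 0.0656878
  stratum C: (570/900)²·21.6²/141 = 1.32725
V_st = 7.8719
V_srs = s²/n = 473.3/157 = 3.01465
Relative efficiency = V_srs / V_st = 3.01465/7.8719 = 0.3830

RE ≈ 0.383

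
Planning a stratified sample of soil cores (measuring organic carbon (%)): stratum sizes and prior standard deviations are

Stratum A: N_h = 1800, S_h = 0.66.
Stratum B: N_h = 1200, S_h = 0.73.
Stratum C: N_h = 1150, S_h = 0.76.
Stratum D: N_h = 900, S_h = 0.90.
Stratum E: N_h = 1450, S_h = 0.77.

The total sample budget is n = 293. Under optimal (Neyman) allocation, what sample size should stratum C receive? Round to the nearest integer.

Neyman allocation: n_h = n · N_h S_h / Σ N_i S_i, with n = 293.
  stratum A: N_h·S_h = 1800·0.66 = 1188.00
  stratum B: N_h·S_h = 1200·0.73 = 876.00
  stratum C: N_h·S_h = 1150·0.76 = 874.00
  stratum D: N_h·S_h = 900·0.90 = 810.00
  stratum E: N_h·S_h = 1450·0.77 = 1116.50
Σ N_h S_h = 4864.50
n for stratum C = 293·874.00/4864.50 = 52.643 → 53

53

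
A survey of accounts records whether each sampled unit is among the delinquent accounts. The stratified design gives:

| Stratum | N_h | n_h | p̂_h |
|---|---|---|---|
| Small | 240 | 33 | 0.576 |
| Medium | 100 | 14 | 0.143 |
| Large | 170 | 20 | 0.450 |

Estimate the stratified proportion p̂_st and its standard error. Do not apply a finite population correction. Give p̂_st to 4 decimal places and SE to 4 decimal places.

N = 510; stratum weights W_h = N_h/N.
p̂_st = Σ W_h p̂_h = (240·0.576 + 100·0.143 + 170·0.450)/510 = 0.44910
V̂(p̂_st) = Σ W_h² p̂_h(1−p̂_h)/(n_h−1):
  stratum Small: (240/510)²·0.576·0.424/32 = 0.00169013
  stratum Medium: (100/510)²·0.143·0.857/13 = 0.000362438
  stratum Large: (170/510)²·0.450·0.550/19 = 0.00144737
V̂(p̂_st) = 0.00349994; SE = √V̂ = 0.0591603

p̂_st ≈ 0.4491, SE ≈ 0.0592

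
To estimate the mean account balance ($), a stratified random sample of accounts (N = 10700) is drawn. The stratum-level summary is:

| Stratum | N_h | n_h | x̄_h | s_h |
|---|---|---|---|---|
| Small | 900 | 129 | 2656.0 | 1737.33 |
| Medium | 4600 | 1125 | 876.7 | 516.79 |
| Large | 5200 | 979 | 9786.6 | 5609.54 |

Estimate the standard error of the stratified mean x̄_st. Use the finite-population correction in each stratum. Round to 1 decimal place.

V̂(x̄_st) = Σ W_h² (1 − n_h/N_h) s_h²/n_h, with W_h = N_h/N and N = 10700:
  stratum Small: (900/10700)²·(1 − 129/900)·1737.33²/129 = 141.809
  stratum Medium: (4600/10700)²·(1 − 1125/4600)·516.79²/1125 = 33.1452
  stratum Large: (5200/10700)²·(1 − 979/5200)·5609.54²/979 = 6162.02
V̂(x̄_st) = 6336.97
SE(x̄_st) = √6336.97 = 79.6051

SE(x̄_st) ≈ 79.6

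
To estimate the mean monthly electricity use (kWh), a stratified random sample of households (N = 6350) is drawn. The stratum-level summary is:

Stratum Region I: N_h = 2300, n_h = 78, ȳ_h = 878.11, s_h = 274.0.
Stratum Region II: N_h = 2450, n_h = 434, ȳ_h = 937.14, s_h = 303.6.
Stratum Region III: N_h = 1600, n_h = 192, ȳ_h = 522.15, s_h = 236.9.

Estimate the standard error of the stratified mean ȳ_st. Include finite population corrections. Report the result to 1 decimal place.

SE(ȳ_st) ≈ 12.8

V̂(ȳ_st) = Σ W_h² (1 − n_h/N_h) s_h²/n_h, with W_h = N_h/N and N = 6350:
  stratum Region I: (2300/6350)²·(1 − 78/2300)·274.0²/78 = 121.992
  stratum Region II: (2450/6350)²·(1 − 434/2450)·303.6²/434 = 26.0149
  stratum Region III: (1600/6350)²·(1 − 192/1600)·236.9²/192 = 16.3307
V̂(ȳ_st) = 164.338
SE(ȳ_st) = √164.338 = 12.8194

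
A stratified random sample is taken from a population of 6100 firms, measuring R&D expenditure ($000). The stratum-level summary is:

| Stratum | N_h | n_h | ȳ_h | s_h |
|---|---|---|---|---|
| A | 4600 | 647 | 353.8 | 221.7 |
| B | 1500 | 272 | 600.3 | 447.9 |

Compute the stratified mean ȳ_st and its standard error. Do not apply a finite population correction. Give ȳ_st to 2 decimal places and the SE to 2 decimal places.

ȳ_st ≈ 414.41, SE ≈ 9.37

ȳ_st = Σ W_h ȳ_h = (4600·353.8 + 1500·600.3)/6100 = 414.41475
V̂(ȳ_st) = Σ W_h² s_h²/n_h, with W_h = N_h/N and N = 6100:
  stratum A: (4600/6100)²·221.7²/647 = 43.1999
  stratum B: (1500/6100)²·447.9²/272 = 44.5981
V̂(ȳ_st) = 87.798
SE(ȳ_st) = √87.798 = 9.37006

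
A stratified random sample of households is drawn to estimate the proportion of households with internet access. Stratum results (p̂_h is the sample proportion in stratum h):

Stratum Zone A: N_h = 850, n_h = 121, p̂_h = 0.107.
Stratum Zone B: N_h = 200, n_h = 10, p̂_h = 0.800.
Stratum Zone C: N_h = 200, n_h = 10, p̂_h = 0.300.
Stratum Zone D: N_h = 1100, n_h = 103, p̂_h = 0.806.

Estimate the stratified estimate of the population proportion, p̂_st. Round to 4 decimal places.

p̂_st ≈ 0.5096

N = 2350; stratum weights W_h = N_h/N.
p̂_st = Σ W_h p̂_h = (850·0.107 + 200·0.800 + 200·0.300 + 1100·0.806)/2350 = 0.50960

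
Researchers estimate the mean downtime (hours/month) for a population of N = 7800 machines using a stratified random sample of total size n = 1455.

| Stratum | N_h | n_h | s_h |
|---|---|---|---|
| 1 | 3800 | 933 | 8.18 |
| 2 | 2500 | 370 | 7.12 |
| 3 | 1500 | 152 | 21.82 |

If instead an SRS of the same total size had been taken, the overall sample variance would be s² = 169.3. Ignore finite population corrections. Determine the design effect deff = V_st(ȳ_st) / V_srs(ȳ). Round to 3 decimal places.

V̂(ȳ_st) = Σ W_h² s_h²/n_h, with W_h = N_h/N and N = 7800:
  stratum 1: (3800/7800)²·8.18²/933 = 0.0170217
  stratum 2: (2500/7800)²·7.12²/370 = 0.014075
  stratum 3: (1500/7800)²·21.82²/152 = 0.11584
V_st = 0.146937
V_srs = s²/n = 169.3/1455 = 0.116357
deff = V_st / V_srs = 0.146937/0.116357 = 1.2628

deff ≈ 1.263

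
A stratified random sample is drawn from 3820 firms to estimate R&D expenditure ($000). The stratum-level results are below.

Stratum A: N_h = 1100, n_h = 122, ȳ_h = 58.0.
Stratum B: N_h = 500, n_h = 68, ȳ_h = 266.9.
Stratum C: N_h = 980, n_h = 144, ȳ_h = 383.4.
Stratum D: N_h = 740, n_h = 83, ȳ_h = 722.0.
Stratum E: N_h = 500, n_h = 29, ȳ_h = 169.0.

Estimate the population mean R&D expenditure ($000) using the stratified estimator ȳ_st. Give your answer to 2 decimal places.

ȳ_st ≈ 311.98

N = Σ N_h = 3820. Stratum weights W_h = N_h/N.
ȳ_st = (1100·58.0 + 500·266.9 + 980·383.4 + 740·722.0 + 500·169.0) / 3820 = 311.9796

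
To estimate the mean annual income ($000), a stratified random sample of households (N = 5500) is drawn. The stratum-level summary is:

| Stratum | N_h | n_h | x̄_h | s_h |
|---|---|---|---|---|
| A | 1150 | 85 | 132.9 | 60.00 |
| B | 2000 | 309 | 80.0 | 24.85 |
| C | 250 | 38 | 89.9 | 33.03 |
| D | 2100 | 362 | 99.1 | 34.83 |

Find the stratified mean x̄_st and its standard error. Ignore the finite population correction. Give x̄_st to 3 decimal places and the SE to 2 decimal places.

x̄_st ≈ 98.804, SE ≈ 1.63

x̄_st = Σ W_h x̄_h = (1150·132.9 + 2000·80.0 + 250·89.9 + 2100·99.1)/5500 = 98.80364
V̂(x̄_st) = Σ W_h² s_h²/n_h, with W_h = N_h/N and N = 5500:
  stratum A: (1150/5500)²·60.00²/85 = 1.85163
  stratum B: (2000/5500)²·24.85²/309 = 0.264258
  stratum C: (250/5500)²·33.03²/38 = 0.0593182
  stratum D: (2100/5500)²·34.83²/362 = 0.488553
V̂(x̄_st) = 2.66376
SE(x̄_st) = √2.66376 = 1.6321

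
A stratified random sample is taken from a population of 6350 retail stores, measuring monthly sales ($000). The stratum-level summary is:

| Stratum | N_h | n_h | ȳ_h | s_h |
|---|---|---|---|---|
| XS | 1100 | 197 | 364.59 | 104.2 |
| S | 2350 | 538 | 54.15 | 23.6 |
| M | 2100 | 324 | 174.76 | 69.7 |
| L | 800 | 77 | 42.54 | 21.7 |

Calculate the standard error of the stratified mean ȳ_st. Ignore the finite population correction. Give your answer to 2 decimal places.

V̂(ȳ_st) = Σ W_h² s_h²/n_h, with W_h = N_h/N and N = 6350:
  stratum XS: (1100/6350)²·104.2²/197 = 1.65389
  stratum S: (2350/6350)²·23.6²/538 = 0.141785
  stratum M: (2100/6350)²·69.7²/324 = 1.63988
  stratum L: (800/6350)²·21.7²/77 = 0.0970647
V̂(ȳ_st) = 3.53262
SE(ȳ_st) = √3.53262 = 1.87953

SE(ȳ_st) ≈ 1.88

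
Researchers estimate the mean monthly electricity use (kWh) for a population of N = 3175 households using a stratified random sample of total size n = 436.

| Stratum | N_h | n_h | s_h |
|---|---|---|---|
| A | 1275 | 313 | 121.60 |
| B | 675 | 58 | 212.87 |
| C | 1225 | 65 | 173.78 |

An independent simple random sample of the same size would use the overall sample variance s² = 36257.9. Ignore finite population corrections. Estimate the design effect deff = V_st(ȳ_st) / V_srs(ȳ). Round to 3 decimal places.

deff ≈ 1.348

V̂(ȳ_st) = Σ W_h² s_h²/n_h, with W_h = N_h/N and N = 3175:
  stratum A: (1275/3175)²·121.60²/313 = 7.61826
  stratum B: (675/3175)²·212.87²/58 = 35.3119
  stratum C: (1225/3175)²·173.78²/65 = 69.1625
V_st = 112.093
V_srs = s²/n = 36257.9/436 = 83.1603
deff = V_st / V_srs = 112.093/83.1603 = 1.3479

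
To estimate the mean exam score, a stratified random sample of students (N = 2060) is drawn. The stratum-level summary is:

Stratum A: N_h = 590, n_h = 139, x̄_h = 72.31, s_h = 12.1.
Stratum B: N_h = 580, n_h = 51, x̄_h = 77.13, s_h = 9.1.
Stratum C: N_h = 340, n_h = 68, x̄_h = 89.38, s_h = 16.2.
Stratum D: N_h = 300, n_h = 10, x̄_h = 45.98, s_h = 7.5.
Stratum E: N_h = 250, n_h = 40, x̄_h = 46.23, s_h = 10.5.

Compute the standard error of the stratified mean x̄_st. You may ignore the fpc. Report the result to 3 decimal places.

SE(x̄_st) ≈ 0.693

V̂(x̄_st) = Σ W_h² s_h²/n_h, with W_h = N_h/N and N = 2060:
  stratum A: (590/2060)²·12.1²/139 = 0.0864023
  stratum B: (580/2060)²·9.1²/51 = 0.128716
  stratum C: (340/2060)²·16.2²/68 = 0.105134
  stratum D: (300/2060)²·7.5²/10 = 0.119297
  stratum E: (250/2060)²·10.5²/40 = 0.0405942
V̂(x̄_st) = 0.480145
SE(x̄_st) = √0.480145 = 0.692925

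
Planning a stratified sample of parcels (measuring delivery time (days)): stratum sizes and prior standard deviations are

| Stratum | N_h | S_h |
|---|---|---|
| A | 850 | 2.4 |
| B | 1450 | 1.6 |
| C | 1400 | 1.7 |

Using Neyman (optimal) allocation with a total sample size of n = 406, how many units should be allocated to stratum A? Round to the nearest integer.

Neyman allocation: n_h = n · N_h S_h / Σ N_i S_i, with n = 406.
  stratum A: N_h·S_h = 850·2.4 = 2040.00
  stratum B: N_h·S_h = 1450·1.6 = 2320.00
  stratum C: N_h·S_h = 1400·1.7 = 2380.00
Σ N_h S_h = 6740.00
n for stratum A = 406·2040.00/6740.00 = 122.884 → 123

123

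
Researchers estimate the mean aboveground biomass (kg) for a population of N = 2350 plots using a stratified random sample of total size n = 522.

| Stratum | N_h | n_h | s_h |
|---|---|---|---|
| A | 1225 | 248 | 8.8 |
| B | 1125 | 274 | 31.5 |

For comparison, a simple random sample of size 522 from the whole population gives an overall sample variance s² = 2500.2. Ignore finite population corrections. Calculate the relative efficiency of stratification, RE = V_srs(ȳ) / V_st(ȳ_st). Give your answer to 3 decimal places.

V̂(ȳ_st) = Σ W_h² s_h²/n_h, with W_h = N_h/N and N = 2350:
  stratum A: (1225/2350)²·8.8²/248 = 0.0848497
  stratum B: (1125/2350)²·31.5²/274 = 0.829927
V_st = 0.914777
V_srs = s²/n = 2500.2/522 = 4.78966
Relative efficiency = V_srs / V_st = 4.78966/0.914777 = 5.2359

RE ≈ 5.236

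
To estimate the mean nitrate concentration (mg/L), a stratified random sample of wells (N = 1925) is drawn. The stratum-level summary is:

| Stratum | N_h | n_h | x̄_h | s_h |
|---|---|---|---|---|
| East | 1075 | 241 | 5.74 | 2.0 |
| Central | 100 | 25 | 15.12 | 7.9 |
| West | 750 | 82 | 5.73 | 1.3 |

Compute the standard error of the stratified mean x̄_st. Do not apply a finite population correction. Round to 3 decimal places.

SE(x̄_st) ≈ 0.123

V̂(x̄_st) = Σ W_h² s_h²/n_h, with W_h = N_h/N and N = 1925:
  stratum East: (1075/1925)²·2.0²/241 = 0.00517605
  stratum Central: (100/1925)²·7.9²/25 = 0.00673679
  stratum West: (750/1925)²·1.3²/82 = 0.00312848
V̂(x̄_st) = 0.0150413
SE(x̄_st) = √0.0150413 = 0.122643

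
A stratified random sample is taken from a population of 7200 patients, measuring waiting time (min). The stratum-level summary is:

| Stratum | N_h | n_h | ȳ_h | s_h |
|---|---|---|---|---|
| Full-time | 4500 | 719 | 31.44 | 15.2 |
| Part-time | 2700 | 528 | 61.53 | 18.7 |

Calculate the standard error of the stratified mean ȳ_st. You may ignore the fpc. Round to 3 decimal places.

SE(ȳ_st) ≈ 0.468

V̂(ȳ_st) = Σ W_h² s_h²/n_h, with W_h = N_h/N and N = 7200:
  stratum Full-time: (4500/7200)²·15.2²/719 = 0.125522
  stratum Part-time: (2700/7200)²·18.7²/528 = 0.0931348
V̂(ȳ_st) = 0.218656
SE(ȳ_st) = √0.218656 = 0.467607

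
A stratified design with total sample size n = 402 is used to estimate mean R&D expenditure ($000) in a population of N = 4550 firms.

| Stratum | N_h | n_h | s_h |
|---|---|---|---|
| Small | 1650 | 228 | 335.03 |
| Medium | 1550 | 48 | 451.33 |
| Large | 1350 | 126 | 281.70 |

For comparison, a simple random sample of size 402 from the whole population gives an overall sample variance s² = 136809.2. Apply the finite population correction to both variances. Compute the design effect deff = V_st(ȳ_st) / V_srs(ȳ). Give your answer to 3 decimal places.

deff ≈ 1.880

V̂(ȳ_st) = Σ W_h² (1 − n_h/N_h) s_h²/n_h, with W_h = N_h/N and N = 4550:
  stratum Small: (1650/4550)²·(1 − 228/1650)·335.03²/228 = 55.7947
  stratum Medium: (1550/4550)²·(1 − 48/1550)·451.33²/48 = 477.228
  stratum Large: (1350/4550)²·(1 − 126/1350)·281.70²/126 = 50.2685
V_st = 583.291
V_srs = (1 − 402/4550)·136809.2/402 = 310.253
deff = V_st / V_srs = 583.291/310.253 = 1.8800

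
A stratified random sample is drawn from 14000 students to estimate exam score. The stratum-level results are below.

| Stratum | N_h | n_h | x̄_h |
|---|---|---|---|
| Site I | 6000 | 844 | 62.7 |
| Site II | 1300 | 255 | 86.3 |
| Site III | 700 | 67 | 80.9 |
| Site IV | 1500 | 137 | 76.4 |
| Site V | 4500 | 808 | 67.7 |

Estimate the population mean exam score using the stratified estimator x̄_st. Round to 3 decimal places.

x̄_st ≈ 68.876

N = Σ N_h = 14000. Stratum weights W_h = N_h/N.
x̄_st = (6000·62.7 + 1300·86.3 + 700·80.9 + 1500·76.4 + 4500·67.7) / 14000 = 68.87643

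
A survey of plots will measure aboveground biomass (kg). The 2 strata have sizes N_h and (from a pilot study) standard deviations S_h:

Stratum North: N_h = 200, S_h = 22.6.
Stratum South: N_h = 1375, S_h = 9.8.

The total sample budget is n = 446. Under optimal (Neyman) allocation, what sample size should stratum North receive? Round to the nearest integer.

Neyman allocation: n_h = n · N_h S_h / Σ N_i S_i, with n = 446.
  stratum North: N_h·S_h = 200·22.6 = 4520.00
  stratum South: N_h·S_h = 1375·9.8 = 13475.00
Σ N_h S_h = 17995.00
n for stratum North = 446·4520.00/17995.00 = 112.027 → 112

112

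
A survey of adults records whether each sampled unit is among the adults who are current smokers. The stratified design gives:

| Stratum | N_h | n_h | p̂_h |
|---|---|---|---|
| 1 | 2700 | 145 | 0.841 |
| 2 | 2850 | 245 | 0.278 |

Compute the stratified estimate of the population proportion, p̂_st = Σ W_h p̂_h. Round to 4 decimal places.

p̂_st ≈ 0.5519

N = 5550; stratum weights W_h = N_h/N.
p̂_st = Σ W_h p̂_h = (2700·0.841 + 2850·0.278)/5550 = 0.55189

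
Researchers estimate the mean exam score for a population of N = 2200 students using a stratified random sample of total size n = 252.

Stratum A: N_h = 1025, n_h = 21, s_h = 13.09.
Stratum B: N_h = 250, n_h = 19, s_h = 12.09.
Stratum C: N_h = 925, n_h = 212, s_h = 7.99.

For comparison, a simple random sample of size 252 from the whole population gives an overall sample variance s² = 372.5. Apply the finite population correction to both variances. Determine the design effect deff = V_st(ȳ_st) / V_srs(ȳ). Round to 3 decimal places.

V̂(ȳ_st) = Σ W_h² (1 − n_h/N_h) s_h²/n_h, with W_h = N_h/N and N = 2200:
  stratum A: (1025/2200)²·(1 − 21/1025)·13.09²/21 = 1.73489
  stratum B: (250/2200)²·(1 − 19/250)·12.09²/19 = 0.0917922
  stratum C: (925/2200)²·(1 − 212/925)·7.99²/212 = 0.041034
V_st = 1.86772
V_srs = (1 − 252/2200)·372.5/252 = 1.30886
deff = V_st / V_srs = 1.86772/1.30886 = 1.4270

deff ≈ 1.427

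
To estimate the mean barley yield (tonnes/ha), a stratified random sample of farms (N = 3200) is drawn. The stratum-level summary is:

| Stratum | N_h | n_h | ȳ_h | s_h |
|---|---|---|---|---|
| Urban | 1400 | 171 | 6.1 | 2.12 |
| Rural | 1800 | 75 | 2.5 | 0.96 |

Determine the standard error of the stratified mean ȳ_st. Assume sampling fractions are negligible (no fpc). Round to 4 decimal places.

V̂(ȳ_st) = Σ W_h² s_h²/n_h, with W_h = N_h/N and N = 3200:
  stratum Urban: (1400/3200)²·2.12²/171 = 0.00503074
  stratum Rural: (1800/3200)²·0.96²/75 = 0.003888
V̂(ȳ_st) = 0.00891874
SE(ȳ_st) = √0.00891874 = 0.0944391

SE(ȳ_st) ≈ 0.0944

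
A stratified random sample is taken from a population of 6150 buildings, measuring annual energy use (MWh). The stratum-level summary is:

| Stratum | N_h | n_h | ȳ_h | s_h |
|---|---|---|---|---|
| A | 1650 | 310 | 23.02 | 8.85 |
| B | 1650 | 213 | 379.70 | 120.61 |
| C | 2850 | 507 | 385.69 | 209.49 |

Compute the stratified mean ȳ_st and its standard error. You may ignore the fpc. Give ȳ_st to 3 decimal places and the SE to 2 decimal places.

ȳ_st = Σ W_h ȳ_h = (1650·23.02 + 1650·379.70 + 2850·385.69)/6150 = 286.78122
V̂(ȳ_st) = Σ W_h² s_h²/n_h, with W_h = N_h/N and N = 6150:
  stratum A: (1650/6150)²·8.85²/310 = 0.0181862
  stratum B: (1650/6150)²·120.61²/213 = 4.91592
  stratum C: (2850/6150)²·209.49²/507 = 18.5891
V̂(ȳ_st) = 23.5232
SE(ȳ_st) = √23.5232 = 4.85007

ȳ_st ≈ 286.781, SE ≈ 4.85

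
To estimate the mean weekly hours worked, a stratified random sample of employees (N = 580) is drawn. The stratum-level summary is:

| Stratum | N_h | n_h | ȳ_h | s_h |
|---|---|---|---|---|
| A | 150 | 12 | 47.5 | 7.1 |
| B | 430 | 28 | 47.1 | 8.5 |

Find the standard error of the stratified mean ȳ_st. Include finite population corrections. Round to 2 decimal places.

V̂(ȳ_st) = Σ W_h² (1 − n_h/N_h) s_h²/n_h, with W_h = N_h/N and N = 580:
  stratum A: (150/580)²·(1 − 12/150)·7.1²/12 = 0.258494
  stratum B: (430/580)²·(1 − 28/430)·8.5²/28 = 1.32592
V̂(ȳ_st) = 1.58442
SE(ȳ_st) = √1.58442 = 1.25874

SE(ȳ_st) ≈ 1.26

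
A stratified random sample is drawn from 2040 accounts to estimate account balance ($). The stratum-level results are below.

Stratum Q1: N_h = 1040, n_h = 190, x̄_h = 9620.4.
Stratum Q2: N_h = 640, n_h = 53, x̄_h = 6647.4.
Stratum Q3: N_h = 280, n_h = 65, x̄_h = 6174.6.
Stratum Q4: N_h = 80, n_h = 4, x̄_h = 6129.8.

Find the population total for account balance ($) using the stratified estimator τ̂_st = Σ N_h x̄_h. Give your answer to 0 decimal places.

τ̂_st ≈ 16478824

τ̂_st = Σ N_h x̄_h = 1040·9620.4 + 640·6647.4 + 280·6174.6 + 80·6129.8 = 16478824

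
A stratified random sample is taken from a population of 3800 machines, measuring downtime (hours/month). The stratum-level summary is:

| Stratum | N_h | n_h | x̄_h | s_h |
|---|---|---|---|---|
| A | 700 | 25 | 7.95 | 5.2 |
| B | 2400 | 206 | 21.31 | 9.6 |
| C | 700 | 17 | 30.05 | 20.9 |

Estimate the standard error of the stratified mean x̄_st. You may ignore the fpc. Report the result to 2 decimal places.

V̂(x̄_st) = Σ W_h² s_h²/n_h, with W_h = N_h/N and N = 3800:
  stratum A: (700/3800)²·5.2²/25 = 0.0367025
  stratum B: (2400/3800)²·9.6²/206 = 0.178456
  stratum C: (700/3800)²·20.9²/17 = 0.871912
V̂(x̄_st) = 1.08707
SE(x̄_st) = √1.08707 = 1.04263

SE(x̄_st) ≈ 1.04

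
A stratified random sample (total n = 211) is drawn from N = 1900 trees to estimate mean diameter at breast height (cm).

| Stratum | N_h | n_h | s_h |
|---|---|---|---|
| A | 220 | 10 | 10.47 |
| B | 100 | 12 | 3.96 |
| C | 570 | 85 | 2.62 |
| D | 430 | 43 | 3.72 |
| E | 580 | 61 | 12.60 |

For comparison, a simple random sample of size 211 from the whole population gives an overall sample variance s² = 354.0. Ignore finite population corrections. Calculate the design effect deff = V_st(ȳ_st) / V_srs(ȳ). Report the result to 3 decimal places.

V̂(ȳ_st) = Σ W_h² s_h²/n_h, with W_h = N_h/N and N = 1900:
  stratum A: (220/1900)²·10.47²/10 = 0.146971
  stratum B: (100/1900)²·3.96²/12 = 0.00361994
  stratum C: (570/1900)²·2.62²/85 = 0.00726819
  stratum D: (430/1900)²·3.72²/43 = 0.0164834
  stratum E: (580/1900)²·12.60²/61 = 0.242527
V_st = 0.416869
V_srs = s²/n = 354.0/211 = 1.67773
deff = V_st / V_srs = 0.416869/1.67773 = 0.2485

deff ≈ 0.248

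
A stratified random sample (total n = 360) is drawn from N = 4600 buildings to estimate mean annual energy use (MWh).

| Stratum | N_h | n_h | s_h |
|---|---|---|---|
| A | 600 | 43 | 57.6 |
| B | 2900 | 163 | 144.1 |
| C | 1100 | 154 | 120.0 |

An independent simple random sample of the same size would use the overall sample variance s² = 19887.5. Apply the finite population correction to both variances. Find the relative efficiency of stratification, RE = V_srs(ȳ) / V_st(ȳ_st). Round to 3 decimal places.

V̂(ȳ_st) = Σ W_h² (1 − n_h/N_h) s_h²/n_h, with W_h = N_h/N and N = 4600:
  stratum A: (600/4600)²·(1 − 43/600)·57.6²/43 = 1.21862
  stratum B: (2900/4600)²·(1 − 163/2900)·144.1²/163 = 47.7856
  stratum C: (1100/4600)²·(1 − 154/1100)·120.0²/154 = 4.59843
V_st = 53.6027
V_srs = (1 − 360/4600)·19887.5/360 = 50.9197
Relative efficiency = V_srs / V_st = 50.9197/53.6027 = 0.9499

RE ≈ 0.950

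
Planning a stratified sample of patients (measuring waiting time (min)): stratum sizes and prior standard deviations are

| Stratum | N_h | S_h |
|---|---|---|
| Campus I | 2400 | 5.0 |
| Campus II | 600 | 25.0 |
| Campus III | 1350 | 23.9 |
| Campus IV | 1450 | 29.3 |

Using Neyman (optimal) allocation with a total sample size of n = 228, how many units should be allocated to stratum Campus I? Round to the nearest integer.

Neyman allocation: n_h = n · N_h S_h / Σ N_i S_i, with n = 228.
  stratum Campus I: N_h·S_h = 2400·5.0 = 12000.00
  stratum Campus II: N_h·S_h = 600·25.0 = 15000.00
  stratum Campus III: N_h·S_h = 1350·23.9 = 32265.00
  stratum Campus IV: N_h·S_h = 1450·29.3 = 42485.00
Σ N_h S_h = 101750.00
n for stratum Campus I = 228·12000.00/101750.00 = 26.889 → 27

27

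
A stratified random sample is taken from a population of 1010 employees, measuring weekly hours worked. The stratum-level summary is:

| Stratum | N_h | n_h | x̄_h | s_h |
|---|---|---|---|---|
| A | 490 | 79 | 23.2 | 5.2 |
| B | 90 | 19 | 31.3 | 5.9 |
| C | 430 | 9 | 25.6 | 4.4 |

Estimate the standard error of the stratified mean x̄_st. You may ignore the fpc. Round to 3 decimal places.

V̂(x̄_st) = Σ W_h² s_h²/n_h, with W_h = N_h/N and N = 1010:
  stratum A: (490/1010)²·5.2²/79 = 0.0805618
  stratum B: (90/1010)²·5.9²/19 = 0.0145476
  stratum C: (430/1010)²·4.4²/9 = 0.389903
V̂(x̄_st) = 0.485013
SE(x̄_st) = √0.485013 = 0.696429

SE(x̄_st) ≈ 0.696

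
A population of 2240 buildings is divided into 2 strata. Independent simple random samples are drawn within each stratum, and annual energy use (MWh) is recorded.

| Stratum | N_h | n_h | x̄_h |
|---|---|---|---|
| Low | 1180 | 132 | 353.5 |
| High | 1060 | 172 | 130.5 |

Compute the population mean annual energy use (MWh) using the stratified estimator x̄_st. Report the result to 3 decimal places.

N = Σ N_h = 2240. Stratum weights W_h = N_h/N.
x̄_st = (1180·353.5 + 1060·130.5) / 2240 = 247.97321

x̄_st ≈ 247.973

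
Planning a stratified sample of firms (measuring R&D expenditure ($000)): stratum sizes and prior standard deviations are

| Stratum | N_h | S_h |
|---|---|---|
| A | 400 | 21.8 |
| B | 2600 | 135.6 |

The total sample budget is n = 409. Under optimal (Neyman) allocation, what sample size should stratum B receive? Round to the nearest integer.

Neyman allocation: n_h = n · N_h S_h / Σ N_i S_i, with n = 409.
  stratum A: N_h·S_h = 400·21.8 = 8720.00
  stratum B: N_h·S_h = 2600·135.6 = 352560.00
Σ N_h S_h = 361280.00
n for stratum B = 409·352560.00/361280.00 = 399.128 → 399

399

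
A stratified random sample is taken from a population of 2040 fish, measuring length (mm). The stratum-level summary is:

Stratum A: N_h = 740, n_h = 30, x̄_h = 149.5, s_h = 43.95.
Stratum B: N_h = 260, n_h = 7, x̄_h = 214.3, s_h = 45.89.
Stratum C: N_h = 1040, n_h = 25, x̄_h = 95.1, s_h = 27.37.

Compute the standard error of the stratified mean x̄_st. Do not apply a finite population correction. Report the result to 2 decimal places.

V̂(x̄_st) = Σ W_h² s_h²/n_h, with W_h = N_h/N and N = 2040:
  stratum A: (740/2040)²·43.95²/30 = 8.47227
  stratum B: (260/2040)²·45.89²/7 = 4.8868
  stratum C: (1040/2040)²·27.37²/25 = 7.78782
V̂(x̄_st) = 21.1469
SE(x̄_st) = √21.1469 = 4.59857

SE(x̄_st) ≈ 4.60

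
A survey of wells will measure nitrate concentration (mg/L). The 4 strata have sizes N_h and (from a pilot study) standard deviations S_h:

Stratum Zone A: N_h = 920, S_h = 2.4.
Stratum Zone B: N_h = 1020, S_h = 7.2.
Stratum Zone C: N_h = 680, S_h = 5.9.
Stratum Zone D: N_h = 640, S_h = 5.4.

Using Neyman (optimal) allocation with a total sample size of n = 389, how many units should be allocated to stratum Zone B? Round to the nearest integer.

Neyman allocation: n_h = n · N_h S_h / Σ N_i S_i, with n = 389.
  stratum Zone A: N_h·S_h = 920·2.4 = 2208.00
  stratum Zone B: N_h·S_h = 1020·7.2 = 7344.00
  stratum Zone C: N_h·S_h = 680·5.9 = 4012.00
  stratum Zone D: N_h·S_h = 640·5.4 = 3456.00
Σ N_h S_h = 17020.00
n for stratum Zone B = 389·7344.00/17020.00 = 167.851 → 168

168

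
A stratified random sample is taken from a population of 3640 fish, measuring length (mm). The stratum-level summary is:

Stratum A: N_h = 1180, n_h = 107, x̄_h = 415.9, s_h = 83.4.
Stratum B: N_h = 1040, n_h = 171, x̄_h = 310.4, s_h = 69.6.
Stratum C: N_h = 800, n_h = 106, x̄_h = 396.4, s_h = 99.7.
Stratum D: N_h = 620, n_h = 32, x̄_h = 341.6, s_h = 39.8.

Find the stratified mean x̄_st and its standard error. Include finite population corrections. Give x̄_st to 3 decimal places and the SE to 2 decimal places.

x̄_st ≈ 368.816, SE ≈ 3.67

x̄_st = Σ W_h x̄_h = (1180·415.9 + 1040·310.4 + 800·396.4 + 620·341.6)/3640 = 368.81593
V̂(x̄_st) = Σ W_h² (1 − n_h/N_h) s_h²/n_h, with W_h = N_h/N and N = 3640:
  stratum A: (1180/3640)²·(1 − 107/1180)·83.4²/107 = 6.21194
  stratum B: (1040/3640)²·(1 − 171/1040)·69.6²/171 = 1.93229
  stratum C: (800/3640)²·(1 − 106/800)·99.7²/106 = 3.92944
  stratum D: (620/3640)²·(1 − 32/620)·39.8²/32 = 1.36202
V̂(x̄_st) = 13.4357
SE(x̄_st) = √13.4357 = 3.66547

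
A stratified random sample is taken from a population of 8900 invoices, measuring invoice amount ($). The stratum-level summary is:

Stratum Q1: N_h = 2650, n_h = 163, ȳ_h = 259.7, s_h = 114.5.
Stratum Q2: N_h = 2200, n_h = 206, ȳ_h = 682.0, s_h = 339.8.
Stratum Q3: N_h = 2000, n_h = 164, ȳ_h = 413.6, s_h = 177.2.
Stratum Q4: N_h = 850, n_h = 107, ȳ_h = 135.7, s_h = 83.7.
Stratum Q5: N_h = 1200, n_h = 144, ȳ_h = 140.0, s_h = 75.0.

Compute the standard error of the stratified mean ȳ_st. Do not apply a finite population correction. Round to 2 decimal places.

SE(ȳ_st) ≈ 7.24

V̂(ȳ_st) = Σ W_h² s_h²/n_h, with W_h = N_h/N and N = 8900:
  stratum Q1: (2650/8900)²·114.5²/163 = 7.13075
  stratum Q2: (2200/8900)²·339.8²/206 = 34.2488
  stratum Q3: (2000/8900)²·177.2²/164 = 9.6686
  stratum Q4: (850/8900)²·83.7²/107 = 0.597207
  stratum Q5: (1200/8900)²·75.0²/144 = 0.710138
V̂(ȳ_st) = 52.3555
SE(ȳ_st) = √52.3555 = 7.23571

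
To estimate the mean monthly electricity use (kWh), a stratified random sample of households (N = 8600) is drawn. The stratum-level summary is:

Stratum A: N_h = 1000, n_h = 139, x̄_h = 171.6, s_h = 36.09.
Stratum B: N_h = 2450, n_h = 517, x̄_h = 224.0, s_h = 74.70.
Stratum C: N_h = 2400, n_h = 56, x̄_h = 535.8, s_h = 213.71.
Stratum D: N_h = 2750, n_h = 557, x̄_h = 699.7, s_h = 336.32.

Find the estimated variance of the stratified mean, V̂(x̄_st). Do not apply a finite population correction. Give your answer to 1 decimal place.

V̂(x̄_st) = Σ W_h² s_h²/n_h, with W_h = N_h/N and N = 8600:
  stratum A: (1000/8600)²·36.09²/139 = 0.126696
  stratum B: (2450/8600)²·74.70²/517 = 0.875963
  stratum C: (2400/8600)²·213.71²/56 = 63.5166
  stratum D: (2750/8600)²·336.32²/557 = 20.7644
V̂(x̄_st) = 85.2836

V̂(x̄_st) ≈ 85.3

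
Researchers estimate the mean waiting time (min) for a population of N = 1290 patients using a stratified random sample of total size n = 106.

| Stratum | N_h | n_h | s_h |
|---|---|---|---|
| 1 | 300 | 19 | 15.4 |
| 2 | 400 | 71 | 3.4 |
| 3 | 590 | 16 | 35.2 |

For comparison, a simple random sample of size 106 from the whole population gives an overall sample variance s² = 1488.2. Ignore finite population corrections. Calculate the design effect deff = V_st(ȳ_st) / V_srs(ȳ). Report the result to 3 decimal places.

V̂(ȳ_st) = Σ W_h² s_h²/n_h, with W_h = N_h/N and N = 1290:
  stratum 1: (300/1290)²·15.4²/19 = 0.675073
  stratum 2: (400/1290)²·3.4²/71 = 0.0156545
  stratum 3: (590/1290)²·35.2²/16 = 16.1991
V_st = 16.8898
V_srs = s²/n = 1488.2/106 = 14.0396
deff = V_st / V_srs = 16.8898/14.0396 = 1.2030

deff ≈ 1.203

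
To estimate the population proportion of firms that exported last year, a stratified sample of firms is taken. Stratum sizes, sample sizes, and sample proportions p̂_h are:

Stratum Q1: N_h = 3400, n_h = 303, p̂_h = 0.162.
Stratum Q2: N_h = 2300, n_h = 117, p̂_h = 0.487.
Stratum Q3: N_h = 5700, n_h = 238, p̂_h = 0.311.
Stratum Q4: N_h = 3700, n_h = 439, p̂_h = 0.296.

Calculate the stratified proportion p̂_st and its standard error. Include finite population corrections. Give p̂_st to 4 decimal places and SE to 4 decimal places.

p̂_st ≈ 0.3006, SE ≈ 0.0147

N = 15100; stratum weights W_h = N_h/N.
p̂_st = Σ W_h p̂_h = (3400·0.162 + 2300·0.487 + 5700·0.311 + 3700·0.296)/15100 = 0.30058
V̂(p̂_st) = Σ W_h² (1 − n_h/N_h) p̂_h(1−p̂_h)/(n_h−1):
  stratum Q1: (3400/15100)²·(1 − 303/3400)·0.162·0.838/302 = 2.07596e-05
  stratum Q2: (2300/15100)²·(1 − 117/2300)·0.487·0.513/116 = 4.74259e-05
  stratum Q3: (5700/15100)²·(1 − 238/5700)·0.311·0.689/237 = 0.000123454
  stratum Q4: (3700/15100)²·(1 − 439/3700)·0.296·0.704/438 = 2.51761e-05
V̂(p̂_st) = 0.000216815; SE = √V̂ = 0.0147246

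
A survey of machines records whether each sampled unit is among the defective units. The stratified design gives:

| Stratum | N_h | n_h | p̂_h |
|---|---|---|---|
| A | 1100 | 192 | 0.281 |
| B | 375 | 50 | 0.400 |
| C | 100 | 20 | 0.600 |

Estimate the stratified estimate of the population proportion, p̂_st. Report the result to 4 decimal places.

N = 1575; stratum weights W_h = N_h/N.
p̂_st = Σ W_h p̂_h = (1100·0.281 + 375·0.400 + 100·0.600)/1575 = 0.32959

p̂_st ≈ 0.3296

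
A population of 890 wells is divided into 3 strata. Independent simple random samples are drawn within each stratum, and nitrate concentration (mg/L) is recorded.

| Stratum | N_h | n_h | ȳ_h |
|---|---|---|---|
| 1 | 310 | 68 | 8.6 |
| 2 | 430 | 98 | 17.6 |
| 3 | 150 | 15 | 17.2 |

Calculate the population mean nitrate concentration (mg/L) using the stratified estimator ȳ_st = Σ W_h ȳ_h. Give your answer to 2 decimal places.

N = Σ N_h = 890. Stratum weights W_h = N_h/N.
ȳ_st = (310·8.6 + 430·17.6 + 150·17.2) / 890 = 14.3978

ȳ_st ≈ 14.40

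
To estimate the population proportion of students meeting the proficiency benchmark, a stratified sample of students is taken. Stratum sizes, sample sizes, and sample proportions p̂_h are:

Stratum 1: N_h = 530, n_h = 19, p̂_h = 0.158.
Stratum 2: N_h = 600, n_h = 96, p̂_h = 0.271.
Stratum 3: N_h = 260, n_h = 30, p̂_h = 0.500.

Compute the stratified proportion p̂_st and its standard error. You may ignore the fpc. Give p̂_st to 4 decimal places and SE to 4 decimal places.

N = 1390; stratum weights W_h = N_h/N.
p̂_st = Σ W_h p̂_h = (530·0.158 + 600·0.271 + 260·0.500)/1390 = 0.27075
V̂(p̂_st) = Σ W_h² p̂_h(1−p̂_h)/(n_h−1):
  stratum 1: (530/1390)²·0.158·0.842/18 = 0.00107453
  stratum 2: (600/1390)²·0.271·0.729/95 = 0.000387477
  stratum 3: (260/1390)²·0.500·0.500/29 = 0.000301619
V̂(p̂_st) = 0.00176363; SE = √V̂ = 0.0419956

p̂_st ≈ 0.2707, SE ≈ 0.0420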